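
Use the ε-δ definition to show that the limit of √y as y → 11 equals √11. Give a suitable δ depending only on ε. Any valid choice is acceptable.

Fix ε > 0. We want δ > 0 such that 0 < |y − 11| < δ implies |√y − √11| < ε.
Rationalise: √y − √11 = (y − 11)/(√y + √11), so |√y − √11| = |y − 11|/(√y + √11).
Restrict δ ≤ 11 so that |y − 11| < 11 forces y > 0, and then √y + √11 > √11.
Hence |√y − √11| < |y − 11|/√11, which is < ε once |y − 11| < √11·ε.
Take δ = min(11, √11·ε). If 0 < |y − 11| < δ then y > 0 and |√y − √11| < |y − 11|/√11 < ε.

δ = min(11, √11·ε)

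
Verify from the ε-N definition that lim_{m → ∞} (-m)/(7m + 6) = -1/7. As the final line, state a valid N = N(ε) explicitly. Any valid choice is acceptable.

N = (6/49)/ε

Suppose ε > 0. For m ≥ 1, |(-m)/(7m + 6) + 1/7| = |6|/(7(7m + 6)) = 6/(7(7m + 6)).
Since 7m + 6 ≥ 7m for m ≥ 1, this is ≤ 6/(7·7m) = (6/49)/m.
So |(-m)/(7m + 6) + 1/7| < ε whenever m > (6/49)/ε.
Take N = (6/49)/ε. If m > N then |(-m)/(7m + 6) + 1/7| ≤ (6/49)/m < ε.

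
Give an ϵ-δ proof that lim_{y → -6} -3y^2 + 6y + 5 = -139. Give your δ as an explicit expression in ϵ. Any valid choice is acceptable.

Suppose ϵ > 0. We want δ > 0 such that 0 < |y + 6| < δ implies |(-3y^2 + 6y + 5) + 139| < ϵ.
(-3y^2 + 6y + 5) + 139 = -3y^2 + 6y + 144 = (y + 6)(-3y + 24).
So |(-3y^2 + 6y + 5) + 139| = |y + 6|·|-3y + 24|.
Require δ ≤ 1. Then |y + 6| < 1 gives |y| < 7, and by the triangle inequality |-3y + 24| ≤ 3·7 + 24 = 45.
Hence |(-3y^2 + 6y + 5) + 139| ≤ 45|y + 6| < ϵ provided |y + 6| < ϵ/45.
Choosing δ = min(1, ϵ/45) ensures both conditions, hence |(-3y^2 + 6y + 5) + 139| < ϵ.

δ = min(1, ϵ/45)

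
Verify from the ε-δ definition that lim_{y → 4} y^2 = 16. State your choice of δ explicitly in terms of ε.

Suppose ε > 0. We seek δ > 0 with 0 < |y − 4| < δ ⇒ |y^2 − 16| < ε.
Factor: y^2 − 16 = (y − 4)(y + 4), so |y^2 − 16| = |y − 4|·|y + 4|.
Impose δ ≤ 1 so that |y| < 5; then |y + 4| ≤ 9.
Hence |y^2 − 16| ≤ 9|y − 4|, which is < ε once |y − 4| < ε/9.
Take δ = min(1, ε/9). If 0 < |y − 4| < δ then both bounds hold and |y^2 − 16| ≤ 9|y − 4| < 9·(ε/9) = ε.

δ = min(1, ε/9)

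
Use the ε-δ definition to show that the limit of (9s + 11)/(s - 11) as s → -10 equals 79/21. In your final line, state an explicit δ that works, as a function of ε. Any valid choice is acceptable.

δ = min(21/2, (441/220)ε)

Suppose ε > 0. We want δ > 0 with 0 < |s + 10| < δ ⇒ |(9s + 11)/(s - 11) − (79/21)| < ε.
Combining over a common denominator, (9s + 11)/(s - 11) − (79/21) = [(9s + 11)·(-21) − (-79)·(s - 11)] / [(-21)·(s - 11)] = -110(s + 10) / ((-21)(s - 11)).
So |(9s + 11)/(s - 11) − (79/21)| = 110|s + 10| / (21·|s − 11|).
Restrict δ ≤ 21/2. Then |s + 10| < 21/2 gives |s − 11| = |(s + 10) + (-21)| ≥ 21 − 21/2 = 21/2.
Hence |(9s + 11)/(s - 11) − (79/21)| < 110|s + 10|/(21·(21/2)) = (220/441)|s + 10|, which is < ε once |s + 10| < (441/220)ε.
Take δ = min(21/2, (441/220)ε). Then 0 < |s + 10| < δ forces both bounds, so |(9s + 11)/(s - 11) − (79/21)| < ε.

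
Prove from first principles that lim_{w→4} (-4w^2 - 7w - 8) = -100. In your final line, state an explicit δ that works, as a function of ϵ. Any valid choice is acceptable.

Let ϵ > 0. We want δ > 0 such that 0 < |w − 4| < δ implies |(-4w^2 - 7w - 8) + 100| < ϵ.
(-4w^2 - 7w - 8) + 100 = -4w^2 - 7w + 92 = (w − 4)(-4w - 23).
So |(-4w^2 - 7w - 8) + 100| = |w − 4|·|-4w - 23|.
Require δ ≤ 1. Then |w − 4| < 1 gives |w| < 5, and by the triangle inequality |-4w - 23| ≤ 4·5 + 23 = 43.
Hence |(-4w^2 - 7w - 8) + 100| ≤ 43|w − 4| < ϵ provided |w − 4| < ϵ/43.
Take δ = min(1, ϵ/43). Then 0 < |w − 4| < δ gives both |w − 4| < 1 and |w − 4| < ϵ/43, so |(-4w^2 - 7w - 8) + 100| < ϵ.

δ = min(1, ϵ/43)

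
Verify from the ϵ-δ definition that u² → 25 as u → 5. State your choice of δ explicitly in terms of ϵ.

δ = min(2, ϵ/12)

Let ϵ > 0. We seek δ > 0 with 0 < |u − 5| < δ ⇒ |u² − 25| < ϵ.
Factor: u² − 25 = (u − 5)(u + 5), so |u² − 25| = |u − 5|·|u + 5|.
Impose δ ≤ 2 so that |u| < 7; then |u + 5| ≤ 12.
Hence |u² − 25| ≤ 12|u − 5|, which is < ϵ once |u − 5| < ϵ/12.
Take δ = min(2, ϵ/12). If 0 < |u − 5| < δ then both bounds hold and |u² − 25| ≤ 12|u − 5| < 12·(ϵ/12) = ϵ.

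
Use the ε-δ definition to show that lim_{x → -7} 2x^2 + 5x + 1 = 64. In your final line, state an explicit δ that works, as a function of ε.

δ = min(1, ε/25)

Fix ε > 0. We want δ > 0 such that 0 < |x + 7| < δ implies |(2x^2 + 5x + 1) − 64| < ε.
(2x^2 + 5x + 1) − 64 = 2x^2 + 5x - 63 = (x + 7)(2x - 9).
So |(2x^2 + 5x + 1) − 64| = |x + 7|·|2x - 9|.
Require δ ≤ 1. Then |x + 7| < 1 gives |x| < 8, and by the triangle inequality |2x - 9| ≤ 2·8 + 9 = 25.
Hence |(2x^2 + 5x + 1) − 64| ≤ 25|x + 7| < ε provided |x + 7| < ε/25.
Choosing δ = min(1, ε/25) ensures both conditions, hence |(2x^2 + 5x + 1) − 64| < ε.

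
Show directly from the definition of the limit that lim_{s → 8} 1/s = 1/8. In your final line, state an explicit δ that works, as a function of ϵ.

δ = min(4, 32ϵ)

Let ϵ > 0 be given. We seek δ > 0 such that 0 < |s − 8| < δ implies |1/s − (1/8)| < ϵ.
|1/s − (1/8)| = |8 − s|/(8·|s|) = |s − 8|/(8|s|).
Restrict δ ≤ 4. Then |s − 8| < 4 gives |s| > 4, so 8|s| > 32.
Then |1/s − (1/8)| < |s − 8|/32, which is < ϵ when |s − 8| < 32ϵ.
Take δ = min(4, 32ϵ). Then 0 < |s − 8| < δ gives both |s − 8| < 4 and |s − 8| < 32ϵ, so |1/s − (1/8)| < ϵ.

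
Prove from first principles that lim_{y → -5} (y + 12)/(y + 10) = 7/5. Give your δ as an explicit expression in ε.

Let ε > 0 be given. We want δ > 0 with 0 < |y + 5| < δ ⇒ |(y + 12)/(y + 10) − (7/5)| < ε.
Combining over a common denominator, (y + 12)/(y + 10) − (7/5) = [(y + 12)·5 − 7·(y + 10)] / [5·(y + 10)] = -2(y + 5) / (5(y + 10)).
So |(y + 12)/(y + 10) − (7/5)| = 2|y + 5| / (5·|y + 10|).
Require δ ≤ 5/2, so |y + 10| ≥ |5| − |y + 5| > 5 − 5/2 = 5/2.
Hence |(y + 12)/(y + 10) − (7/5)| < 2|y + 5|/(5·(5/2)) = (4/25)|y + 5|, which is < ε once |y + 5| < (25/4)ε.
Take δ = min(5/2, (25/4)ε). Then 0 < |y + 5| < δ forces both bounds, so |(y + 12)/(y + 10) − (7/5)| < ε.

δ = min(5/2, (25/4)ε)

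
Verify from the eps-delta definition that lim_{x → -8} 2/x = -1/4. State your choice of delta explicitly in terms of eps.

delta = min(4, 16eps)

Let eps > 0 be given. We seek delta > 0 such that 0 < |x + 8| < delta implies |2/x + 1/4| < eps.
|2/x + 1/4| = 2·|-8 − x|/(8·|x|) = 2|x + 8|/(8|x|).
Restrict delta ≤ 4. Then |x + 8| < 4 gives |x| > 4, so 8|x| > 32.
Then |2/x + 1/4| < 2|x + 8|/32, which is < eps when |x + 8| < 16eps.
Take delta = min(4, 16eps). Then 0 < |x + 8| < delta gives both |x + 8| < 4 and |x + 8| < 16eps, so |2/x + 1/4| < eps.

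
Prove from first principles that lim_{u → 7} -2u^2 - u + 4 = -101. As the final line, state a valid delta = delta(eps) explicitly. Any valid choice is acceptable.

delta = min(1, eps/31)

Fix eps > 0. We want delta > 0 such that 0 < |u − 7| < delta implies |(-2u^2 - u + 4) + 101| < eps.
(-2u^2 - u + 4) + 101 = -2u^2 - u + 105 = (u − 7)(-2u - 15).
So |(-2u^2 - u + 4) + 101| = |u − 7|·|-2u - 15|.
Assume first that |u − 7| < 1, so |u| < 8. Then |-2u - 15| ≤ 2·8 + 15 = 31.
Hence |(-2u^2 - u + 4) + 101| ≤ 31|u − 7| < eps provided |u − 7| < eps/31.
Choosing delta = min(1, eps/31) ensures both conditions, hence |(-2u^2 - u + 4) + 101| < eps.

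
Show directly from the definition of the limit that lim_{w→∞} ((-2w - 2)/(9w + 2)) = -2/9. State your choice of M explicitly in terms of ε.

Let ε > 0 be given. We seek M > 0 such that w > M implies |(-2w - 2)/(9w + 2) + 2/9| < ε.
(-2w - 2)/(9w + 2) + 2/9 = (9(-2w - 2) − (-2)(9w + 2)) / (9(9w + 2)) = -14/(9(9w + 2)).
For w > 0 we have 9w + 2 > 9w, so |(-2w - 2)/(9w + 2) + 2/9| = 14/(9(9w + 2)) < 14/(9·9w) = (14/81)/w.
Thus |(-2w - 2)/(9w + 2) + 2/9| < ε whenever w > (14/81)/ε.
Take M = (14/81)/ε. If w > M then |(-2w - 2)/(9w + 2) + 2/9| < (14/81)/w < ε.

M = (14/81)/ε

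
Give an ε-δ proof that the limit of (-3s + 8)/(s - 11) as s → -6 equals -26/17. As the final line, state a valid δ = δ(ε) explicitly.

Let ε > 0. We want δ > 0 with 0 < |s + 6| < δ ⇒ |(-3s + 8)/(s - 11) + 26/17| < ε.
Combining over a common denominator, (-3s + 8)/(s - 11) + 26/17 = [(-3s + 8)·(-17) − 26·(s - 11)] / [(-17)·(s - 11)] = 25(s + 6) / ((-17)(s - 11)).
So |(-3s + 8)/(s - 11) + 26/17| = 25|s + 6| / (17·|s − 11|).
Require δ ≤ 17/2, so |s − 11| ≥ |-17| − |s + 6| > 17 − 17/2 = 17/2.
Hence |(-3s + 8)/(s - 11) + 26/17| < 25|s + 6|/(17·(17/2)) = (50/289)|s + 6|, which is < ε once |s + 6| < (289/50)ε.
Take δ = min(17/2, (289/50)ε). Then 0 < |s + 6| < δ forces both bounds, so |(-3s + 8)/(s - 11) + 26/17| < ε.

δ = min(17/2, (289/50)ε)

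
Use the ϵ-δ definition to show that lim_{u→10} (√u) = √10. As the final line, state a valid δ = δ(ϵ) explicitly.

δ = min(10, √10·ϵ)

Suppose ϵ > 0. We want δ > 0 such that 0 < |u − 10| < δ implies |√u − √10| < ϵ.
Rationalise: √u − √10 = (u − 10)/(√u + √10), so |√u − √10| = |u − 10|/(√u + √10).
Restrict δ ≤ 10 so that |u − 10| < 10 forces u > 0, and then √u + √10 > √10.
Hence |√u − √10| < |u − 10|/√10, which is < ϵ once |u − 10| < √10·ϵ.
Take δ = min(10, √10·ϵ). If 0 < |u − 10| < δ then u > 0 and |√u − √10| < |u − 10|/√10 < ϵ.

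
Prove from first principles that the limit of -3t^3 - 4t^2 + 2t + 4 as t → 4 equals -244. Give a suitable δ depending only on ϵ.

δ = min(1, ϵ/217)

Let ϵ > 0 be given. We want δ > 0 such that 0 < |t − 4| < δ implies |(-3t^3 - 4t^2 + 2t + 4) + 244| < ϵ.
(-3t^3 - 4t^2 + 2t + 4) + 244 = -3t^3 - 4t^2 + 2t + 248 = (t − 4)(-3t^2 - 16t - 62).
So |(-3t^3 - 4t^2 + 2t + 4) + 244| = |t − 4|·|-3t^2 - 16t - 62|.
Require δ ≤ 1. Then |t − 4| < 1 gives |t| < 5, and by the triangle inequality |-3t^2 - 16t - 62| ≤ 3·5^2 + 16·5 + 62 = 217.
Hence |(-3t^3 - 4t^2 + 2t + 4) + 244| ≤ 217|t − 4| < ϵ provided |t − 4| < ϵ/217.
Take δ = min(1, ϵ/217). Then 0 < |t − 4| < δ gives both |t − 4| < 1 and |t − 4| < ϵ/217, so |(-3t^3 - 4t^2 + 2t + 4) + 244| < ϵ.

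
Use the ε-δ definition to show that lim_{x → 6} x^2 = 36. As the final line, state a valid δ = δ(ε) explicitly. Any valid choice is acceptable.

Suppose ε > 0. We seek δ > 0 with 0 < |x − 6| < δ ⇒ |x^2 − 36| < ε.
Factor: x^2 − 36 = (x − 6)(x + 6), so |x^2 − 36| = |x − 6|·|x + 6|.
Impose δ ≤ 1 so that |x| < 7; then |x + 6| ≤ 13.
Hence |x^2 − 36| ≤ 13|x − 6|, which is < ε once |x − 6| < ε/13.
Take δ = min(1, ε/13). If 0 < |x − 6| < δ then both bounds hold and |x^2 − 36| ≤ 13|x − 6| < 13·(ε/13) = ε.

δ = min(1, ε/13)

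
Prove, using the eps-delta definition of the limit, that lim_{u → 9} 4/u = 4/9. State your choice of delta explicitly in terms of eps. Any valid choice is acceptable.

Let eps > 0 be given. We seek delta > 0 such that 0 < |u − 9| < delta implies |4/u − (4/9)| < eps.
|4/u − (4/9)| = 4·|9 − u|/(9·|u|) = 4|u − 9|/(9|u|).
Require delta ≤ 9/2 so that |u| > 9 − 9/2 = 9/2, hence 9|u| > 81/2.
Then |4/u − (4/9)| < 4|u − 9|/(81/2), which is < eps when |u − 9| < (81/8)eps.
Take delta = min(9/2, (81/8)eps). Then 0 < |u − 9| < delta gives both |u − 9| < 9/2 and |u − 9| < (81/8)eps, so |4/u − (4/9)| < eps.

delta = min(9/2, (81/8)eps)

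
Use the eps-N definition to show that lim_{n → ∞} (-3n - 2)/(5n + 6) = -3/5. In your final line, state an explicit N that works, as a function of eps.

Let eps > 0. For n ≥ 1, |(-3n - 2)/(5n + 6) + 3/5| = |8|/(5(5n + 6)) = 8/(5(5n + 6)).
Since 5n + 6 ≥ 5n for n ≥ 1, this is ≤ 8/(5·5n) = (8/25)/n.
So |(-3n - 2)/(5n + 6) + 3/5| < eps whenever n > (8/25)/eps.
Take N = (8/25)/eps. If n > N then |(-3n - 2)/(5n + 6) + 3/5| ≤ (8/25)/n < eps.

N = (8/25)/eps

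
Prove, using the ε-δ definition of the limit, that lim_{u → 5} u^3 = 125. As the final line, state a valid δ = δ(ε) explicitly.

Suppose ε > 0. We seek δ > 0 with 0 < |u − 5| < δ ⇒ |u^3 − 125| < ε.
Factor: u^3 − 125 = (u − 5)(u^2 + 5u + 25), so |u^3 − 125| = |u − 5|·|u^2 + 5u + 25|.
Restrict δ ≤ 1. Then |u − 5| < 1 gives |u| < 6, so by the triangle inequality |u^2 + 5u + 25| ≤ 6^2 + 5·6 + 25 = 91.
Hence |u^3 − 125| ≤ 91|u − 5|, which is < ε once |u − 5| < ε/91.
Take δ = min(1, ε/91). If 0 < |u − 5| < δ then both bounds hold and |u^3 − 125| ≤ 91|u − 5| < 91·(ε/91) = ε.

δ = min(1, ε/91)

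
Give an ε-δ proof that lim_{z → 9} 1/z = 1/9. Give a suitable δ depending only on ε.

Let ε > 0 be given. We seek δ > 0 such that 0 < |z − 9| < δ implies |1/z − (1/9)| < ε.
|1/z − (1/9)| = |9 − z|/(9·|z|) = |z − 9|/(9|z|).
Restrict δ ≤ 9/2. Then |z − 9| < 9/2 gives |z| > 9/2, so 9|z| > 81/2.
Then |1/z − (1/9)| < |z − 9|/(81/2), which is < ε when |z − 9| < (81/2)ε.
Take δ = min(9/2, (81/2)ε). Then 0 < |z − 9| < δ gives both |z − 9| < 9/2 and |z − 9| < (81/2)ε, so |1/z − (1/9)| < ε.

δ = min(9/2, (81/2)ε)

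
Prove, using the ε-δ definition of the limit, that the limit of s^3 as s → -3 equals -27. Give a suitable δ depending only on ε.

Let ε > 0. We seek δ > 0 with 0 < |s + 3| < δ ⇒ |s^3 + 27| < ε.
Factor: s^3 + 27 = (s + 3)(s^2 - 3s + 9), so |s^3 + 27| = |s + 3|·|s^2 - 3s + 9|.
Impose δ ≤ 1 so that |s| < 4; then |s^2 - 3s + 9| ≤ 37.
Hence |s^3 + 27| ≤ 37|s + 3|, which is < ε once |s + 3| < ε/37.
Take δ = min(1, ε/37). If 0 < |s + 3| < δ then both bounds hold and |s^3 + 27| ≤ 37|s + 3| < 37·(ε/37) = ε.

δ = min(1, ε/37)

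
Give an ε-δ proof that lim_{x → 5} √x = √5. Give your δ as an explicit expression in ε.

Let ε > 0 be given. We want δ > 0 such that 0 < |x − 5| < δ implies |√x − √5| < ε.
Multiplying by the conjugate, |√x − √5| = |x − 5|/(√x + √5).
Restrict δ ≤ 5 so that |x − 5| < 5 forces x > 0, and then √x + √5 > √5.
Hence |√x − √5| < |x − 5|/√5, which is < ε once |x − 5| < √5·ε.
Take δ = min(5, √5·ε). If 0 < |x − 5| < δ then x > 0 and |√x − √5| < |x − 5|/√5 < ε.

δ = min(5, √5·ε)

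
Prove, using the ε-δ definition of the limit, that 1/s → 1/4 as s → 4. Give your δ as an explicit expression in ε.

Fix ε > 0. We seek δ > 0 such that 0 < |s − 4| < δ implies |1/s − (1/4)| < ε.
|1/s − (1/4)| = |4 − s|/(4·|s|) = |s − 4|/(4|s|).
Require δ ≤ 2 so that |s| > 4 − 2 = 2, hence 4|s| > 8.
Then |1/s − (1/4)| < |s − 4|/8, which is < ε when |s − 4| < 8ε.
Take δ = min(2, 8ε). Then 0 < |s − 4| < δ gives both |s − 4| < 2 and |s − 4| < 8ε, so |1/s − (1/4)| < ε.

δ = min(2, 8ε)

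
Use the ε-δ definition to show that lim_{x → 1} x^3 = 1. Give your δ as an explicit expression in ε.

Suppose ε > 0. We seek δ > 0 with 0 < |x − 1| < δ ⇒ |x^3 − 1| < ε.
Factor: x^3 − 1 = (x − 1)(x^2 + x + 1), so |x^3 − 1| = |x − 1|·|x^2 + x + 1|.
Restrict δ ≤ 1. Then |x − 1| < 1 gives |x| < 2, so by the triangle inequality |x^2 + x + 1| ≤ 2^2 + 2 + 1 = 7.
Hence |x^3 − 1| ≤ 7|x − 1|, which is < ε once |x − 1| < ε/7.
Take δ = min(1, ε/7). If 0 < |x − 1| < δ then both bounds hold and |x^3 − 1| ≤ 7|x − 1| < 7·(ε/7) = ε.

δ = min(1, ε/7)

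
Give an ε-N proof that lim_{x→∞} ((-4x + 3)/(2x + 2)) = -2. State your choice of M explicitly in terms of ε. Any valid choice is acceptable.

M = (7/2)/ε

Suppose ε > 0. We seek M > 0 such that x > M implies |(-4x + 3)/(2x + 2) + 2| < ε.
(-4x + 3)/(2x + 2) + 2 = (2(-4x + 3) − (-4)(2x + 2)) / (2(2x + 2)) = 14/(2(2x + 2)).
For x > 0 we have 2x + 2 > 2x, so |(-4x + 3)/(2x + 2) + 2| = 14/(2(2x + 2)) < 14/(2·2x) = (7/2)/x.
Thus |(-4x + 3)/(2x + 2) + 2| < ε whenever x > (7/2)/ε.
Take M = (7/2)/ε. If x > M then |(-4x + 3)/(2x + 2) + 2| < (7/2)/x < ε.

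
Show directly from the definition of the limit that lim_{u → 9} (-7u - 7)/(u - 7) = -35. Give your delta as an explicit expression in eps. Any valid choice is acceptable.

Fix eps > 0. We want delta > 0 with 0 < |u − 9| < delta ⇒ |(-7u - 7)/(u - 7) + 35| < eps.
Combining over a common denominator, (-7u - 7)/(u - 7) + 35 = [(-7u - 7)·2 − (-70)·(u - 7)] / [2·(u - 7)] = 56(u − 9) / (2(u - 7)).
So |(-7u - 7)/(u - 7) + 35| = 56|u − 9| / (2·|u − 7|).
Require delta ≤ 1, so |u − 7| ≥ |2| − |u − 9| > 2 − 1 = 1.
Hence |(-7u - 7)/(u - 7) + 35| < 56|u − 9|/(2·1) = 28|u − 9|, which is < eps once |u − 9| < (1/28)eps.
Take delta = min(1, (1/28)eps). Then 0 < |u − 9| < delta forces both bounds, so |(-7u - 7)/(u - 7) + 35| < eps.

delta = min(1, (1/28)eps)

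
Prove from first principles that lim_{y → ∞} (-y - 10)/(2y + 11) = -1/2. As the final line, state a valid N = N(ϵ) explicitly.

N = (9/4)/ϵ

Let ϵ > 0. We seek N > 0 such that y > N implies |(-y - 10)/(2y + 11) + 1/2| < ϵ.
(-y - 10)/(2y + 11) + 1/2 = (2(-y - 10) − (-1)(2y + 11)) / (2(2y + 11)) = -9/(2(2y + 11)).
For y > 0 we have 2y + 11 > 2y, so |(-y - 10)/(2y + 11) + 1/2| = 9/(2(2y + 11)) < 9/(2·2y) = (9/4)/y.
Thus |(-y - 10)/(2y + 11) + 1/2| < ϵ whenever y > (9/4)/ϵ.
Take N = (9/4)/ϵ. If y > N then |(-y - 10)/(2y + 11) + 1/2| < (9/4)/y < ϵ.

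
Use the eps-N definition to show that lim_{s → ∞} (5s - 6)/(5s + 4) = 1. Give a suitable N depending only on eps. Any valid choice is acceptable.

Let eps > 0. We seek N > 0 such that s > N implies |(5s - 6)/(5s + 4) − 1| < eps.
(5s - 6)/(5s + 4) − 1 = (5(5s - 6) − 5(5s + 4)) / (5(5s + 4)) = -50/(5(5s + 4)).
For s > 0 we have 5s + 4 > 5s, so |(5s - 6)/(5s + 4) − 1| = 50/(5(5s + 4)) < 50/(5·5s) = 2/s.
Thus |(5s - 6)/(5s + 4) − 1| < eps whenever s > 2/eps.
Take N = 2/eps. If s > N then |(5s - 6)/(5s + 4) − 1| < 2/s < eps.

N = 2/eps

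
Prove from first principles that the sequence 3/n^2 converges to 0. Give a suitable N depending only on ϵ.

Let ϵ > 0 be given. For n ≥ 1, |3/n^2 − 0| = 3/n^2.
3/n^2 < ϵ ⇔ n^2 > 3/ϵ ⇔ n > (3/ϵ)^{1/2}.
Take N = (3/ϵ)^{1/2}. Then n > N implies 3/n^2 < ϵ.

N = (3/ϵ)^{1/2}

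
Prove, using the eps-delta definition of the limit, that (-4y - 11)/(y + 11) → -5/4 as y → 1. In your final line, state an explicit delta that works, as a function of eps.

delta = min(6, (24/11)eps)

Suppose eps > 0. We want delta > 0 with 0 < |y − 1| < delta ⇒ |(-4y - 11)/(y + 11) + 5/4| < eps.
Combining over a common denominator, (-4y - 11)/(y + 11) + 5/4 = [(-4y - 11)·12 − (-15)·(y + 11)] / [12·(y + 11)] = -33(y − 1) / (12(y + 11)).
So |(-4y - 11)/(y + 11) + 5/4| = 33|y − 1| / (12·|y + 11|).
Restrict delta ≤ 6. Then |y − 1| < 6 gives |y + 11| = |(y − 1) + 12| ≥ 12 − 6 = 6.
Hence |(-4y - 11)/(y + 11) + 5/4| < 33|y − 1|/(12·6) = (11/24)|y − 1|, which is < eps once |y − 1| < (24/11)eps.
Take delta = min(6, (24/11)eps). Then 0 < |y − 1| < delta forces both bounds, so |(-4y - 11)/(y + 11) + 5/4| < eps.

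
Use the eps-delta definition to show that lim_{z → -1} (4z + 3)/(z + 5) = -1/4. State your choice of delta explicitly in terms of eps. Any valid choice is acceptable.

Fix eps > 0. We want delta > 0 with 0 < |z + 1| < delta ⇒ |(4z + 3)/(z + 5) + 1/4| < eps.
Combining over a common denominator, (4z + 3)/(z + 5) + 1/4 = [(4z + 3)·4 − (-1)·(z + 5)] / [4·(z + 5)] = 17(z + 1) / (4(z + 5)).
So |(4z + 3)/(z + 5) + 1/4| = 17|z + 1| / (4·|z + 5|).
Restrict delta ≤ 2. Then |z + 1| < 2 gives |z + 5| = |(z + 1) + 4| ≥ 4 − 2 = 2.
Hence |(4z + 3)/(z + 5) + 1/4| < 17|z + 1|/(4·2) = (17/8)|z + 1|, which is < eps once |z + 1| < (8/17)eps.
Take delta = min(2, (8/17)eps). Then 0 < |z + 1| < delta forces both bounds, so |(4z + 3)/(z + 5) + 1/4| < eps.

delta = min(2, (8/17)eps)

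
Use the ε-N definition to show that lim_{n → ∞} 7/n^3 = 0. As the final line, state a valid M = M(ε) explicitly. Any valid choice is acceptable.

Fix ε > 0. For n ≥ 1, |7/n^3 − 0| = 7/n^3.
7/n^3 < ε ⇔ n^3 > 7/ε ⇔ n > (7/ε)^{1/3}.
Take M = (7/ε)^{1/3}. Then n > M implies 7/n^3 < ε.

M = (7/ε)^{1/3}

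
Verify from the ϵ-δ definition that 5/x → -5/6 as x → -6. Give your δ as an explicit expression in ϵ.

δ = min(3, (18/5)ϵ)

Let ϵ > 0 be given. We seek δ > 0 such that 0 < |x + 6| < δ implies |5/x + 5/6| < ϵ.
|5/x + 5/6| = 5·|-6 − x|/(6·|x|) = 5|x + 6|/(6|x|).
Restrict δ ≤ 3. Then |x + 6| < 3 gives |x| > 3, so 6|x| > 18.
Then |5/x + 5/6| < 5|x + 6|/18, which is < ϵ when |x + 6| < (18/5)ϵ.
Take δ = min(3, (18/5)ϵ). Then 0 < |x + 6| < δ gives both |x + 6| < 3 and |x + 6| < (18/5)ϵ, so |5/x + 5/6| < ϵ.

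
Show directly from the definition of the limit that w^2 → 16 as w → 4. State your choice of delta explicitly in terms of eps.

Suppose eps > 0. We seek delta > 0 with 0 < |w − 4| < delta ⇒ |w^2 − 16| < eps.
Factor: w^2 − 16 = (w − 4)(w + 4), so |w^2 − 16| = |w − 4|·|w + 4|.
Restrict delta ≤ 1. Then |w − 4| < 1 gives |w| < 5, so by the triangle inequality |w + 4| ≤ 5 + 4 = 9.
Hence |w^2 − 16| ≤ 9|w − 4|, which is < eps once |w − 4| < eps/9.
Take delta = min(1, eps/9). If 0 < |w − 4| < delta then both bounds hold and |w^2 − 16| ≤ 9|w − 4| < 9·(eps/9) = eps.

delta = min(1, eps/9)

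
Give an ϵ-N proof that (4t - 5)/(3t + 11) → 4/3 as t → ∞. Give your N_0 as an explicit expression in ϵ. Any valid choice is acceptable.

N_0 = (59/9)/ϵ

Let ϵ > 0 be given. We seek N_0 > 0 such that t > N_0 implies |(4t - 5)/(3t + 11) − (4/3)| < ϵ.
(4t - 5)/(3t + 11) − (4/3) = (3(4t - 5) − 4(3t + 11)) / (3(3t + 11)) = -59/(3(3t + 11)).
For t > 0 we have 3t + 11 > 3t, so |(4t - 5)/(3t + 11) − (4/3)| = 59/(3(3t + 11)) < 59/(3·3t) = (59/9)/t.
Thus |(4t - 5)/(3t + 11) − (4/3)| < ϵ whenever t > (59/9)/ϵ.
Take N_0 = (59/9)/ϵ. If t > N_0 then |(4t - 5)/(3t + 11) − (4/3)| < (59/9)/t < ϵ.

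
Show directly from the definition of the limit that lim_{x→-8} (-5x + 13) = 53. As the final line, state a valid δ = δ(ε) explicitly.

Let ε > 0 be given. We need δ > 0 so that 0 < |x + 8| < δ implies |(-5x + 13) − 53| < ε.
Since (-5x + 13) − 53 = -5(x + 8), we have |(-5x + 13) − 53| = 5|x + 8|.
So 5|x + 8| < ε exactly when |x + 8| < ε/5.
Take δ = ε/5. If 0 < |x + 8| < δ then |(-5x + 13) − 53| = 5|x + 8| < 5·(ε/5) = ε.

δ = ε/5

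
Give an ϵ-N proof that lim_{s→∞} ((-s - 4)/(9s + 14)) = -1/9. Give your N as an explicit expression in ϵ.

Let ϵ > 0. We seek N > 0 such that s > N implies |(-s - 4)/(9s + 14) + 1/9| < ϵ.
(-s - 4)/(9s + 14) + 1/9 = (9(-s - 4) − (-1)(9s + 14)) / (9(9s + 14)) = -22/(9(9s + 14)).
For s > 0 we have 9s + 14 > 9s, so |(-s - 4)/(9s + 14) + 1/9| = 22/(9(9s + 14)) < 22/(9·9s) = (22/81)/s.
Thus |(-s - 4)/(9s + 14) + 1/9| < ϵ whenever s > (22/81)/ϵ.
Take N = (22/81)/ϵ. If s > N then |(-s - 4)/(9s + 14) + 1/9| < (22/81)/s < ϵ.

N = (22/81)/ϵ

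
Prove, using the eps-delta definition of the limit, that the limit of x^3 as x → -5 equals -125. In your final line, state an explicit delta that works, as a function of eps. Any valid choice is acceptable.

Fix eps > 0. We seek delta > 0 with 0 < |x + 5| < delta ⇒ |x^3 + 125| < eps.
Factor: x^3 + 125 = (x + 5)(x^2 - 5x + 25), so |x^3 + 125| = |x + 5|·|x^2 - 5x + 25|.
Restrict delta ≤ 1. Then |x + 5| < 1 gives |x| < 6, so by the triangle inequality |x^2 - 5x + 25| ≤ 6^2 + 5·6 + 25 = 91.
Hence |x^3 + 125| ≤ 91|x + 5|, which is < eps once |x + 5| < eps/91.
Take delta = min(1, eps/91). If 0 < |x + 5| < delta then both bounds hold and |x^3 + 125| ≤ 91|x + 5| < 91·(eps/91) = eps.

delta = min(1, eps/91)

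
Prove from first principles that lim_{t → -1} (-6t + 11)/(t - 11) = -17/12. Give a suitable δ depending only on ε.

δ = min(6, (72/55)ε)

Fix ε > 0. We want δ > 0 with 0 < |t + 1| < δ ⇒ |(-6t + 11)/(t - 11) + 17/12| < ε.
Combining over a common denominator, (-6t + 11)/(t - 11) + 17/12 = [(-6t + 11)·(-12) − 17·(t - 11)] / [(-12)·(t - 11)] = 55(t + 1) / ((-12)(t - 11)).
So |(-6t + 11)/(t - 11) + 17/12| = 55|t + 1| / (12·|t − 11|).
Restrict δ ≤ 6. Then |t + 1| < 6 gives |t − 11| = |(t + 1) + (-12)| ≥ 12 − 6 = 6.
Hence |(-6t + 11)/(t - 11) + 17/12| < 55|t + 1|/(12·6) = (55/72)|t + 1|, which is < ε once |t + 1| < (72/55)ε.
Take δ = min(6, (72/55)ε). Then 0 < |t + 1| < δ forces both bounds, so |(-6t + 11)/(t - 11) + 17/12| < ε.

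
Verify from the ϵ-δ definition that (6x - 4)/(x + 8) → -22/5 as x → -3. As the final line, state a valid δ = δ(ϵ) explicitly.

Fix ϵ > 0. We want δ > 0 with 0 < |x + 3| < δ ⇒ |(6x - 4)/(x + 8) + 22/5| < ϵ.
Combining over a common denominator, (6x - 4)/(x + 8) + 22/5 = [(6x - 4)·5 − (-22)·(x + 8)] / [5·(x + 8)] = 52(x + 3) / (5(x + 8)).
So |(6x - 4)/(x + 8) + 22/5| = 52|x + 3| / (5·|x + 8|).
Require δ ≤ 5/2, so |x + 8| ≥ |5| − |x + 3| > 5 − 5/2 = 5/2.
Hence |(6x - 4)/(x + 8) + 22/5| < 52|x + 3|/(5·(5/2)) = (104/25)|x + 3|, which is < ϵ once |x + 3| < (25/104)ϵ.
Take δ = min(5/2, (25/104)ϵ). Then 0 < |x + 3| < δ forces both bounds, so |(6x - 4)/(x + 8) + 22/5| < ϵ.

δ = min(5/2, (25/104)ϵ)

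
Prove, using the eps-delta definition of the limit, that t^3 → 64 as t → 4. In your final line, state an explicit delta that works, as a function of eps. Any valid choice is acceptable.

Let eps > 0 be given. We seek delta > 0 with 0 < |t − 4| < delta ⇒ |t^3 − 64| < eps.
Factor: t^3 − 64 = (t − 4)(t^2 + 4t + 16), so |t^3 − 64| = |t − 4|·|t^2 + 4t + 16|.
Impose delta ≤ 1 so that |t| < 5; then |t^2 + 4t + 16| ≤ 61.
Hence |t^3 − 64| ≤ 61|t − 4|, which is < eps once |t − 4| < eps/61.
Take delta = min(1, eps/61). If 0 < |t − 4| < delta then both bounds hold and |t^3 − 64| ≤ 61|t − 4| < 61·(eps/61) = eps.

delta = min(1, eps/61)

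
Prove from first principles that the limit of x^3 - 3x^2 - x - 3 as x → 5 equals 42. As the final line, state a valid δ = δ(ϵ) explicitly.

δ = min(1, ϵ/57)

Fix ϵ > 0. We want δ > 0 such that 0 < |x − 5| < δ implies |(x^3 - 3x^2 - x - 3) − 42| < ϵ.
(x^3 - 3x^2 - x - 3) − 42 = x^3 - 3x^2 - x - 45 = (x − 5)(x^2 + 2x + 9).
So |(x^3 - 3x^2 - x - 3) − 42| = |x − 5|·|x^2 + 2x + 9|.
Require δ ≤ 1. Then |x − 5| < 1 gives |x| < 6, and by the triangle inequality |x^2 + 2x + 9| ≤ 6^2 + 2·6 + 9 = 57.
Hence |(x^3 - 3x^2 - x - 3) − 42| ≤ 57|x − 5| < ϵ provided |x − 5| < ϵ/57.
Choosing δ = min(1, ϵ/57) ensures both conditions, hence |(x^3 - 3x^2 - x - 3) − 42| < ϵ.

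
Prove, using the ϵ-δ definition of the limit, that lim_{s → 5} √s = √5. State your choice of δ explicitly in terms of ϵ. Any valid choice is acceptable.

δ = min(5, √5·ϵ)

Fix ϵ > 0. We want δ > 0 such that 0 < |s − 5| < δ implies |√s − √5| < ϵ.
Multiplying by the conjugate, |√s − √5| = |s − 5|/(√s + √5).
Restrict δ ≤ 5 so that |s − 5| < 5 forces s > 0, and then √s + √5 > √5.
Hence |√s − √5| < |s − 5|/√5, which is < ϵ once |s − 5| < √5·ϵ.
Take δ = min(5, √5·ϵ). If 0 < |s − 5| < δ then s > 0 and |√s − √5| < |s − 5|/√5 < ϵ.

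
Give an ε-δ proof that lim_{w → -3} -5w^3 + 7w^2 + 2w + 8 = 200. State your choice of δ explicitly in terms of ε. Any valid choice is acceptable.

δ = min(1, ε/232)

Fix ε > 0. We want δ > 0 such that 0 < |w + 3| < δ implies |(-5w^3 + 7w^2 + 2w + 8) − 200| < ε.
(-5w^3 + 7w^2 + 2w + 8) − 200 = -5w^3 + 7w^2 + 2w - 192 = (w + 3)(-5w^2 + 22w - 64).
So |(-5w^3 + 7w^2 + 2w + 8) − 200| = |w + 3|·|-5w^2 + 22w - 64|.
Require δ ≤ 1. Then |w + 3| < 1 gives |w| < 4, and by the triangle inequality |-5w^2 + 22w - 64| ≤ 5·4^2 + 22·4 + 64 = 232.
Hence |(-5w^3 + 7w^2 + 2w + 8) − 200| ≤ 232|w + 3| < ε provided |w + 3| < ε/232.
Choosing δ = min(1, ε/232) ensures both conditions, hence |(-5w^3 + 7w^2 + 2w + 8) − 200| < ε.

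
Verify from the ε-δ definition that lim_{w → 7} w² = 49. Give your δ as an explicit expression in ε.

Let ε > 0. We seek δ > 0 with 0 < |w − 7| < δ ⇒ |w² − 49| < ε.
Factor: w² − 49 = (w − 7)(w + 7), so |w² − 49| = |w − 7|·|w + 7|.
Restrict δ ≤ 1. Then |w − 7| < 1 gives |w| < 8, so by the triangle inequality |w + 7| ≤ 8 + 7 = 15.
Hence |w² − 49| ≤ 15|w − 7|, which is < ε once |w − 7| < ε/15.
Take δ = min(1, ε/15). If 0 < |w − 7| < δ then both bounds hold and |w² − 49| ≤ 15|w − 7| < 15·(ε/15) = ε.

δ = min(1, ε/15)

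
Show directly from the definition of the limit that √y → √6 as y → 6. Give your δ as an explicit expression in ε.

δ = min(6, √6·ε)

Let ε > 0. We want δ > 0 such that 0 < |y − 6| < δ implies |√y − √6| < ε.
Multiplying by the conjugate, |√y − √6| = |y − 6|/(√y + √6).
Restrict δ ≤ 6 so that |y − 6| < 6 forces y > 0, and then √y + √6 > √6.
Hence |√y − √6| < |y − 6|/√6, which is < ε once |y − 6| < √6·ε.
Take δ = min(6, √6·ε). If 0 < |y − 6| < δ then y > 0 and |√y − √6| < |y − 6|/√6 < ε.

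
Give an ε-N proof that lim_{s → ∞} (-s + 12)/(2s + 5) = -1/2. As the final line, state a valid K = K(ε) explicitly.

K = (29/4)/ε

Let ε > 0. We seek K > 0 such that s > K implies |(-s + 12)/(2s + 5) + 1/2| < ε.
(-s + 12)/(2s + 5) + 1/2 = (2(-s + 12) − (-1)(2s + 5)) / (2(2s + 5)) = 29/(2(2s + 5)).
For s > 0 we have 2s + 5 > 2s, so |(-s + 12)/(2s + 5) + 1/2| = 29/(2(2s + 5)) < 29/(2·2s) = (29/4)/s.
Thus |(-s + 12)/(2s + 5) + 1/2| < ε whenever s > (29/4)/ε.
Take K = (29/4)/ε. If s > K then |(-s + 12)/(2s + 5) + 1/2| < (29/4)/s < ε.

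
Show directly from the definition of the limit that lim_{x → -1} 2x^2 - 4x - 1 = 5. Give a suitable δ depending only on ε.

Let ε > 0 be given. We want δ > 0 such that 0 < |x + 1| < δ implies |(2x^2 - 4x - 1) − 5| < ε.
(2x^2 - 4x - 1) − 5 = 2x^2 - 4x - 6 = (x + 1)(2x - 6).
So |(2x^2 - 4x - 1) − 5| = |x + 1|·|2x - 6|.
Assume first that |x + 1| < 1, so |x| < 2. Then |2x - 6| ≤ 2·2 + 6 = 10.
Hence |(2x^2 - 4x - 1) − 5| ≤ 10|x + 1| < ε provided |x + 1| < ε/10.
Take δ = min(1, ε/10). Then 0 < |x + 1| < δ gives both |x + 1| < 1 and |x + 1| < ε/10, so |(2x^2 - 4x - 1) − 5| < ε.

δ = min(1, ε/10)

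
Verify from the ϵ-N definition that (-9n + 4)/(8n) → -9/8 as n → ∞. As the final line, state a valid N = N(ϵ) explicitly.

N = (1/2)/ϵ

Fix ϵ > 0. For n ≥ 1, |(-9n + 4)/(8n) + 9/8| = |32|/(8(8n)) = 32/(8(8n)).
Since 8n ≥ 8n for n ≥ 1, this is ≤ 32/(8·8n) = (1/2)/n.
So |(-9n + 4)/(8n) + 9/8| < ϵ whenever n > (1/2)/ϵ.
Take N = (1/2)/ϵ. If n > N then |(-9n + 4)/(8n) + 9/8| ≤ (1/2)/n < ϵ.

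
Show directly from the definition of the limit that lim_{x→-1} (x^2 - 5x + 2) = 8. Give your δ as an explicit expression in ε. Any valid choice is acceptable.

δ = min(1, ε/8)

Fix ε > 0. We want δ > 0 such that 0 < |x + 1| < δ implies |(x^2 - 5x + 2) − 8| < ε.
(x^2 - 5x + 2) − 8 = x^2 - 5x - 6 = (x + 1)(x - 6).
So |(x^2 - 5x + 2) − 8| = |x + 1|·|x - 6|.
Assume first that |x + 1| < 1, so |x| < 2. Then |x - 6| ≤ 2 + 6 = 8.
Hence |(x^2 - 5x + 2) − 8| ≤ 8|x + 1| < ε provided |x + 1| < ε/8.
Take δ = min(1, ε/8). Then 0 < |x + 1| < δ gives both |x + 1| < 1 and |x + 1| < ε/8, so |(x^2 - 5x + 2) − 8| < ε.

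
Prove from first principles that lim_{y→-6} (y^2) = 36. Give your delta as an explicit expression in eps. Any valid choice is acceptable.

Suppose eps > 0. We seek delta > 0 with 0 < |y + 6| < delta ⇒ |y^2 − 36| < eps.
Factor: y^2 − 36 = (y + 6)(y - 6), so |y^2 − 36| = |y + 6|·|y - 6|.
Restrict delta ≤ 1. Then |y + 6| < 1 gives |y| < 7, so by the triangle inequality |y - 6| ≤ 7 + 6 = 13.
Hence |y^2 − 36| ≤ 13|y + 6|, which is < eps once |y + 6| < eps/13.
Take delta = min(1, eps/13). If 0 < |y + 6| < delta then both bounds hold and |y^2 − 36| ≤ 13|y + 6| < 13·(eps/13) = eps.

delta = min(1, eps/13)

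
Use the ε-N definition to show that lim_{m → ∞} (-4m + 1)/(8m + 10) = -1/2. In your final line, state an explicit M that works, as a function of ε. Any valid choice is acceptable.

Let ε > 0 be given. For m ≥ 1, |(-4m + 1)/(8m + 10) + 1/2| = |48|/(8(8m + 10)) = 48/(8(8m + 10)).
Since 8m + 10 ≥ 8m for m ≥ 1, this is ≤ 48/(8·8m) = (3/4)/m.
So |(-4m + 1)/(8m + 10) + 1/2| < ε whenever m > (3/4)/ε.
Take M = (3/4)/ε. If m > M then |(-4m + 1)/(8m + 10) + 1/2| ≤ (3/4)/m < ε.

M = (3/4)/ε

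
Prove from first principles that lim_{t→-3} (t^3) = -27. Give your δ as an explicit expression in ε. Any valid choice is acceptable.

Let ε > 0. We seek δ > 0 with 0 < |t + 3| < δ ⇒ |t^3 + 27| < ε.
Factor: t^3 + 27 = (t + 3)(t^2 - 3t + 9), so |t^3 + 27| = |t + 3|·|t^2 - 3t + 9|.
Impose δ ≤ 1 so that |t| < 4; then |t^2 - 3t + 9| ≤ 37.
Hence |t^3 + 27| ≤ 37|t + 3|, which is < ε once |t + 3| < ε/37.
Take δ = min(1, ε/37). If 0 < |t + 3| < δ then both bounds hold and |t^3 + 27| ≤ 37|t + 3| < 37·(ε/37) = ε.

δ = min(1, ε/37)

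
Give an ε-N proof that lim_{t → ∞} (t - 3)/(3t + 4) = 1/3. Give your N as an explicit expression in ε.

Fix ε > 0. We seek N > 0 such that t > N implies |(t - 3)/(3t + 4) − (1/3)| < ε.
(t - 3)/(3t + 4) − (1/3) = (3(t - 3) − (3t + 4)) / (3(3t + 4)) = -13/(3(3t + 4)).
For t > 0 we have 3t + 4 > 3t, so |(t - 3)/(3t + 4) − (1/3)| = 13/(3(3t + 4)) < 13/(3·3t) = (13/9)/t.
Thus |(t - 3)/(3t + 4) − (1/3)| < ε whenever t > (13/9)/ε.
Take N = (13/9)/ε. If t > N then |(t - 3)/(3t + 4) − (1/3)| < (13/9)/t < ε.

N = (13/9)/ε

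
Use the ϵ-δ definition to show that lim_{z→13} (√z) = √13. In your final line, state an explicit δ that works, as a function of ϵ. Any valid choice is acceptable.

δ = min(13, √13·ϵ)

Let ϵ > 0 be given. We want δ > 0 such that 0 < |z − 13| < δ implies |√z − √13| < ϵ.
Multiplying by the conjugate, |√z − √13| = |z − 13|/(√z + √13).
Restrict δ ≤ 13 so that |z − 13| < 13 forces z > 0, and then √z + √13 > √13.
Hence |√z − √13| < |z − 13|/√13, which is < ϵ once |z − 13| < √13·ϵ.
Take δ = min(13, √13·ϵ). If 0 < |z − 13| < δ then z > 0 and |√z − √13| < |z − 13|/√13 < ϵ.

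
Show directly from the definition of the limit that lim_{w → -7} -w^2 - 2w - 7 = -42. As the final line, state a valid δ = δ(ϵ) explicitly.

δ = min(1, ϵ/13)

Let ϵ > 0 be given. We want δ > 0 such that 0 < |w + 7| < δ implies |(-w^2 - 2w - 7) + 42| < ϵ.
(-w^2 - 2w - 7) + 42 = -w^2 - 2w + 35 = (w + 7)(-w + 5).
So |(-w^2 - 2w - 7) + 42| = |w + 7|·|-w + 5|.
Assume first that |w + 7| < 1, so |w| < 8. Then |-w + 5| ≤ 8 + 5 = 13.
Hence |(-w^2 - 2w - 7) + 42| ≤ 13|w + 7| < ϵ provided |w + 7| < ϵ/13.
Choosing δ = min(1, ϵ/13) ensures both conditions, hence |(-w^2 - 2w - 7) + 42| < ϵ.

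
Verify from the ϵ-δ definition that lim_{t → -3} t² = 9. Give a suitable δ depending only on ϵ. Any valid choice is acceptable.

δ = min(2, ϵ/8)

Suppose ϵ > 0. We seek δ > 0 with 0 < |t + 3| < δ ⇒ |t² − 9| < ϵ.
Factor: t² − 9 = (t + 3)(t - 3), so |t² − 9| = |t + 3|·|t - 3|.
Impose δ ≤ 2 so that |t| < 5; then |t - 3| ≤ 8.
Hence |t² − 9| ≤ 8|t + 3|, which is < ϵ once |t + 3| < ϵ/8.
Take δ = min(2, ϵ/8). If 0 < |t + 3| < δ then both bounds hold and |t² − 9| ≤ 8|t + 3| < 8·(ϵ/8) = ϵ.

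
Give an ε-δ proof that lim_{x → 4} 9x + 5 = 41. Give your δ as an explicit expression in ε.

δ = ε/9

Let ε > 0. We need δ > 0 so that 0 < |x − 4| < δ implies |(9x + 5) − 41| < ε.
|(9x + 5) − 41| = |9x - 36| = 9|x − 4|.
So 9|x − 4| < ε exactly when |x − 4| < ε/9.
Take δ = ε/9. If 0 < |x − 4| < δ then |(9x + 5) − 41| = 9|x − 4| < 9·(ε/9) = ε.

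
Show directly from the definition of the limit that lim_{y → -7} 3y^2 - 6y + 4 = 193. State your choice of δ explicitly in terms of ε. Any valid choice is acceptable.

δ = min(1, ε/51)

Suppose ε > 0. We want δ > 0 such that 0 < |y + 7| < δ implies |(3y^2 - 6y + 4) − 193| < ε.
(3y^2 - 6y + 4) − 193 = 3y^2 - 6y - 189 = (y + 7)(3y - 27).
So |(3y^2 - 6y + 4) − 193| = |y + 7|·|3y - 27|.
Require δ ≤ 1. Then |y + 7| < 1 gives |y| < 8, and by the triangle inequality |3y - 27| ≤ 3·8 + 27 = 51.
Hence |(3y^2 - 6y + 4) − 193| ≤ 51|y + 7| < ε provided |y + 7| < ε/51.
Choosing δ = min(1, ε/51) ensures both conditions, hence |(3y^2 - 6y + 4) − 193| < ε.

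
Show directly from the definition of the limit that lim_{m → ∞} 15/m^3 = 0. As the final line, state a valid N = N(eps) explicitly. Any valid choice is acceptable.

Let eps > 0. For m ≥ 1, |15/m^3 − 0| = 15/m^3.
15/m^3 < eps ⇔ m^3 > 15/eps ⇔ m > (15/eps)^{1/3}.
Take N = (15/eps)^{1/3}. Then m > N implies 15/m^3 < eps.

N = (15/eps)^{1/3}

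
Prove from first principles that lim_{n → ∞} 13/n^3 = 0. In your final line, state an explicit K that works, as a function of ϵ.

Let ϵ > 0. For n ≥ 1, |13/n^3 − 0| = 13/n^3.
13/n^3 < ϵ ⇔ n^3 > 13/ϵ ⇔ n > (13/ϵ)^{1/3}.
Take K = (13/ϵ)^{1/3}. Then n > K implies 13/n^3 < ϵ.

K = (13/ϵ)^{1/3}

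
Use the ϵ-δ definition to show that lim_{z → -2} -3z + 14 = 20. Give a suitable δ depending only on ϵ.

Fix ϵ > 0. We need δ > 0 so that 0 < |z + 2| < δ implies |(-3z + 14) − 20| < ϵ.
Since (-3z + 14) − 20 = -3(z + 2), we have |(-3z + 14) − 20| = 3|z + 2|.
So 3|z + 2| < ϵ exactly when |z + 2| < ϵ/3.
Choosing δ = ϵ/3 gives |(-3z + 14) − 20| = 3|z + 2| < ϵ whenever |z + 2| < δ.

δ = ϵ/3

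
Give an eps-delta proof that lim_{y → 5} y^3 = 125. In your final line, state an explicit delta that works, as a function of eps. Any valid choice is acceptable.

delta = min(1, eps/91)

Let eps > 0 be given. We seek delta > 0 with 0 < |y − 5| < delta ⇒ |y^3 − 125| < eps.
Factor: y^3 − 125 = (y − 5)(y^2 + 5y + 25), so |y^3 − 125| = |y − 5|·|y^2 + 5y + 25|.
Restrict delta ≤ 1. Then |y − 5| < 1 gives |y| < 6, so by the triangle inequality |y^2 + 5y + 25| ≤ 6^2 + 5·6 + 25 = 91.
Hence |y^3 − 125| ≤ 91|y − 5|, which is < eps once |y − 5| < eps/91.
Take delta = min(1, eps/91). If 0 < |y − 5| < delta then both bounds hold and |y^3 − 125| ≤ 91|y − 5| < 91·(eps/91) = eps.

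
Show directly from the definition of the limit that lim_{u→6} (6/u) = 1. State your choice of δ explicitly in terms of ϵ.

δ = min(3, 3ϵ)

Let ϵ > 0 be given. We seek δ > 0 such that 0 < |u − 6| < δ implies |6/u − 1| < ϵ.
|6/u − 1| = 6·|6 − u|/(6·|u|) = 6|u − 6|/(6|u|).
Require δ ≤ 3 so that |u| > 6 − 3 = 3, hence 6|u| > 18.
Then |6/u − 1| < 6|u − 6|/18, which is < ϵ when |u − 6| < 3ϵ.
Take δ = min(3, 3ϵ). Then 0 < |u − 6| < δ gives both |u − 6| < 3 and |u − 6| < 3ϵ, so |6/u − 1| < ϵ.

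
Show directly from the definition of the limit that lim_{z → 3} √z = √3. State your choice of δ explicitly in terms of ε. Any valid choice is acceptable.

Let ε > 0. We want δ > 0 such that 0 < |z − 3| < δ implies |√z − √3| < ε.
Rationalise: √z − √3 = (z − 3)/(√z + √3), so |√z − √3| = |z − 3|/(√z + √3).
Restrict δ ≤ 3 so that |z − 3| < 3 forces z > 0, and then √z + √3 > √3.
Hence |√z − √3| < |z − 3|/√3, which is < ε once |z − 3| < √3·ε.
Take δ = min(3, √3·ε). If 0 < |z − 3| < δ then z > 0 and |√z − √3| < |z − 3|/√3 < ε.

δ = min(3, √3·ε)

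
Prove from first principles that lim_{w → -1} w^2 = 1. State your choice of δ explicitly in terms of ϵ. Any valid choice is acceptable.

δ = min(1, ϵ/3)

Let ϵ > 0 be given. We seek δ > 0 with 0 < |w + 1| < δ ⇒ |w^2 − 1| < ϵ.
Factor: w^2 − 1 = (w + 1)(w - 1), so |w^2 − 1| = |w + 1|·|w - 1|.
Impose δ ≤ 1 so that |w| < 2; then |w - 1| ≤ 3.
Hence |w^2 − 1| ≤ 3|w + 1|, which is < ϵ once |w + 1| < ϵ/3.
Take δ = min(1, ϵ/3). If 0 < |w + 1| < δ then both bounds hold and |w^2 − 1| ≤ 3|w + 1| < 3·(ϵ/3) = ϵ.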